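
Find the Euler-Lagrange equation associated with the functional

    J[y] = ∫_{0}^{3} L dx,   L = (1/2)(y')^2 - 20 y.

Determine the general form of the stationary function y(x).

The Lagrangian is L = (1/2)(y')^2 - 20 y.
∂L/∂y = -20.
∂L/∂y' = y'.
The Euler-Lagrange equation d/dx(∂L/∂y') − ∂L/∂y = 0 becomes:
    y'' + 20 = 0
General solution: y(x) = -10 x^2 + A x + B, where A and B are arbitrary constants fixed by the endpoint conditions.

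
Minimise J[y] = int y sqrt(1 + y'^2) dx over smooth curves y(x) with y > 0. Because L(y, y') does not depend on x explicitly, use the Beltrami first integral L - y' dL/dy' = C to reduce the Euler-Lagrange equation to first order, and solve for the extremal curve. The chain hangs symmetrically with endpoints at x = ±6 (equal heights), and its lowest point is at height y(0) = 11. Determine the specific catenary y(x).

The Lagrangian L(y, y') = y sqrt(1 + y'^2) has no explicit x dependence, so the Beltrami identity applies:
    L − y' ∂L/∂y' = C.
Compute ∂L/∂y' = y · y' / sqrt(1 + y'^2). Then
    L − y' ∂L/∂y'
    = y sqrt(1 + y'^2) − y · y'^2 / sqrt(1 + y'^2)
    = y (1 + y'^2 − y'^2) / sqrt(1 + y'^2)
    = y / sqrt(1 + y'^2) = C.
Squaring gives y^2 = C^2 (1 + y'^2), i.e.
    y'^2 = y^2 / C^2 − 1.
Separating variables,
    dy / sqrt(y^2 − C^2) = dx / C,
and integrating gives arccosh(y / C) = (x − a)/C, so
    y(x) = C cosh((x − a)/C),
the catenary. The constants C and a are fixed by the two endpoint conditions (and, for the hanging-chain problem, the length constraint selects C).
Now fit the given data. The endpoints x = ±6 are symmetric at equal height, so the catenary is even about its minimum: a = 0 and y(x) = C cosh(x/C). The lowest point is y(0) = C cosh(0) = C, and we are told y(0) = 11, so C = 11. Therefore
    y(x) = 11 cosh(x/11),
and at the endpoints
    y(±6) = 11 cosh(6/11).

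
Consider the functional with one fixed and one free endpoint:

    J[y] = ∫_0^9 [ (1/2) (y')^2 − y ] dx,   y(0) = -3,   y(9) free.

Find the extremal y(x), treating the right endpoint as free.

The Lagrangian L = (1/2) (y')^2 − y gives
    ∂L/∂y = −1,   ∂L/∂y' = y'.
Euler-Lagrange: d/dx(y') − (−1) = 0, i.e. y'' + 1 = 0, so
    y(x) = −(1/2) x^2 + C1 x + C2.
Fixed left endpoint y(0) = -3 ⇒ C2 = -3.
The right endpoint x = 9 is free, so the natural (transversality) condition is ∂L/∂y' |_{x=9} = 0, i.e. y'(9) = 0.
Compute y'(x) = −1 x + C1, so y'(9) = −9 + C1 = 0 ⇒ C1 = 9.
Therefore the extremal is
    y(x) = −x^2/2 + 9 x − 3.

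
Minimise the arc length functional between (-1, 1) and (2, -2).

Arc-length functional: J[y] = ∫ sqrt(1 + (y')^2) dx.
Lagrangian L = sqrt(1 + (y')^2) has no explicit y dependence, so ∂L/∂y = 0 and the Euler-Lagrange equation gives
    d/dx( y' / sqrt(1 + (y')^2) ) = 0  ⇒  y' / sqrt(1 + (y')^2) = const.
Hence y' is constant, so y(x) is affine.
Fitting the endpoints (-1, 1) and (2, -2):
    slope m = ((-2) − 1) / (2 − (-1)) = -1,
    intercept c = 1 − m·(-1) = 0.
Extremal: y(x) = -x.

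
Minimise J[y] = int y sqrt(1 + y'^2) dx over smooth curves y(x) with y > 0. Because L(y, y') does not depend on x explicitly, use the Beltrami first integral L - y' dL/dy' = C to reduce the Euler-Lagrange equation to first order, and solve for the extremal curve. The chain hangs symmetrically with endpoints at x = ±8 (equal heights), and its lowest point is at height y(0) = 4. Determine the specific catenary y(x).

The Lagrangian L(y, y') = y sqrt(1 + y'^2) has no explicit x dependence, so the Beltrami identity applies:
    L − y' ∂L/∂y' = C.
Compute ∂L/∂y' = y · y' / sqrt(1 + y'^2). Then
    L − y' ∂L/∂y'
    = y sqrt(1 + y'^2) − y · y'^2 / sqrt(1 + y'^2)
    = y (1 + y'^2 − y'^2) / sqrt(1 + y'^2)
    = y / sqrt(1 + y'^2) = C.
Squaring gives y^2 = C^2 (1 + y'^2), i.e.
    y'^2 = y^2 / C^2 − 1.
Separating variables,
    dy / sqrt(y^2 − C^2) = dx / C,
and integrating gives arccosh(y / C) = (x − a)/C, so
    y(x) = C cosh((x − a)/C),
the catenary. The constants C and a are fixed by the two endpoint conditions (and, for the hanging-chain problem, the length constraint selects C).
Now fit the given data. The endpoints x = ±8 are symmetric at equal height, so the catenary is even about its minimum: a = 0 and y(x) = C cosh(x/C). The lowest point is y(0) = C cosh(0) = C, and we are told y(0) = 4, so C = 4. Therefore
    y(x) = 4 cosh(x/4),
and at the endpoints
    y(±8) = 4 cosh(8/4).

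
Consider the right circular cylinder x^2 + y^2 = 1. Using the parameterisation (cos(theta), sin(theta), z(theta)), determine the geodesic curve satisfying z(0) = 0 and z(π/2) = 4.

Parameterise the cylinder of radius R = 1 as
    r(θ) = (cos θ, sin θ, z(θ)).
The arc-length element is
    ds = sqrt(1 + (dz/dθ)^2) dθ,
so the Lagrangian is L = sqrt(1 + z'^2).
L depends on z' only, not on z or θ, so ∂L/∂z = 0 and
    ∂L/∂z' = z' / sqrt(1 + z'^2).
The Euler-Lagrange equation gives
    d/dθ( z' / sqrt(1 + z'^2) ) = 0,
so z' is constant. Integrating once:
    z(θ) = a θ + b,
a helix on the cylinder (a straight line when the cylinder is unrolled). The constants a, b are determined by the endpoint conditions.
With endpoint conditions z(0) = 0 and z(π/2) = 4: from z(0) = b we get b = 0, and a·π/2 + 0 = 4 gives a = 8/π, so
    z(θ) = (8/π) θ.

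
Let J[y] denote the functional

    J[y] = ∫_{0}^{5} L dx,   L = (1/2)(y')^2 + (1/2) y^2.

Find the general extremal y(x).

The Lagrangian is L = (1/2)(y')^2 + (1/2) y^2.
∂L/∂y = y.
∂L/∂y' = y'.
The Euler-Lagrange equation d/dx(∂L/∂y') − ∂L/∂y = 0 becomes:
    y'' - y = 0
General solution: y(x) = A e^x + B e^(-x), where A and B are arbitrary constants fixed by the endpoint conditions.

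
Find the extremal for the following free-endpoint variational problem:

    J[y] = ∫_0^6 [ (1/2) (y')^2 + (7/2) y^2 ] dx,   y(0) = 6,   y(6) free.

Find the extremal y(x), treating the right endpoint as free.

The Lagrangian L = (1/2) (y')^2 + (7/2) y^2 gives
    ∂L/∂y = 7 y,   ∂L/∂y' = y'.
Euler-Lagrange: y'' − 7 y = 0.
With k = sqrt(7), the general solution is
    y(x) = A cosh(sqrt(7) x) + B sinh(sqrt(7) x).
Fixed left endpoint y(0) = 6 ⇒ A = 6.
The right endpoint x = 6 is free, so the natural (transversality) condition is ∂L/∂y' |_{x=6} = 0, i.e. y'(6) = 0.
Compute y'(x) = A k sinh(k x) + B k cosh(k x), so
    y'(6) = A k sinh(k·6) + B k cosh(k·6) = 0
    ⇒ B = −A tanh(k·6) = − 6 tanh(sqrt(7)·6).
Therefore the extremal is
    y(x) = 6 cosh(sqrt(7) x) − 6 tanh(sqrt(7)·6) sinh(sqrt(7) x).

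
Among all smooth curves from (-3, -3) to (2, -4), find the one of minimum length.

Arc-length functional: J[y] = ∫ sqrt(1 + (y')^2) dx.
Lagrangian L = sqrt(1 + (y')^2) has no explicit y dependence, so ∂L/∂y = 0 and the Euler-Lagrange equation gives
    d/dx( y' / sqrt(1 + (y')^2) ) = 0  ⇒  y' / sqrt(1 + (y')^2) = const.
Hence y' is constant, so y(x) is affine.
Fitting the endpoints (-3, -3) and (2, -4):
    slope m = ((-4) − (-3)) / (2 − (-3)) = -1/5,
    intercept c = (-3) − m·(-3) = -18/5.
Extremal: y(x) = (-1/5) x - 18/5.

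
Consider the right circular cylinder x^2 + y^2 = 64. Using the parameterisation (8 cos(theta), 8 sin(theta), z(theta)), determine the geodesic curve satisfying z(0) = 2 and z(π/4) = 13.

Parameterise the cylinder of radius R = 8 as
    r(θ) = (8 cos θ, 8 sin θ, z(θ)).
The arc-length element is
    ds = sqrt(64 + (dz/dθ)^2) dθ,
so the Lagrangian is L = sqrt(64 + z'^2).
L depends on z' only, not on z or θ, so ∂L/∂z = 0 and
    ∂L/∂z' = z' / sqrt(64 + z'^2).
The Euler-Lagrange equation gives
    d/dθ( z' / sqrt(64 + z'^2) ) = 0,
so z' is constant. Integrating once:
    z(θ) = a θ + b,
a helix on the cylinder (a straight line when the cylinder is unrolled). The constants a, b are determined by the endpoint conditions.
With endpoint conditions z(0) = 2 and z(π/4) = 13: from z(0) = b we get b = 2, and a·π/4 + 2 = 13 gives a = 44/π, so
    z(θ) = (44/π) θ + 2.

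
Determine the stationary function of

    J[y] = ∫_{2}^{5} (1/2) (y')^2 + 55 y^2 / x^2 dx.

The Lagrangian is L = (1/2) (y')^2 + 55 y^2 / x^2.
Compute ∂L/∂y = 110y/x^2, ∂L/∂y' = y'.
The Euler-Lagrange equation d/dx(∂L/∂y') − ∂L/∂y = 0 reduces to
    y'' − 110/x^2 · y = 0  (x > 0).
Its general solution is
    y(x) = A x^11 + B x^(-10),
with A, B fixed by the endpoint conditions.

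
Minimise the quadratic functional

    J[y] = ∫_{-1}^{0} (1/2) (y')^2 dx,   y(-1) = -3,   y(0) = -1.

The Lagrangian is L = (1/2) (y')^2.
Compute ∂L/∂y = 0, ∂L/∂y' = y'.
The Euler-Lagrange equation d/dx(∂L/∂y') − ∂L/∂y = 0 reduces to
    y'' = 0.
Its general solution is
    y(x) = A x + B,
with A, B fixed by the endpoint conditions.
Applying the endpoint conditions y(-1) = -3 and y(0) = -1: solve A·-1 + B = -3 and A·0 + B = -1. Subtracting gives A(0 − -1) = -1 − -3, so A = 2, and B = -3 − A·-1 = -1. Therefore
    y(x) = 2 x - 1.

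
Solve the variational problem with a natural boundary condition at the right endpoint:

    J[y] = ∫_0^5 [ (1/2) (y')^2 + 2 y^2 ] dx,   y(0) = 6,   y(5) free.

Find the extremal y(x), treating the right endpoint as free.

The Lagrangian L = (1/2) (y')^2 + 2 y^2 gives
    ∂L/∂y = 4 y,   ∂L/∂y' = y'.
Euler-Lagrange: y'' − 4 y = 0.
With k = 2, the general solution is
    y(x) = A cosh(2 x) + B sinh(2 x).
Fixed left endpoint y(0) = 6 ⇒ A = 6.
The right endpoint x = 5 is free, so the natural (transversality) condition is ∂L/∂y' |_{x=5} = 0, i.e. y'(5) = 0.
Compute y'(x) = A k sinh(k x) + B k cosh(k x), so
    y'(5) = A k sinh(k·5) + B k cosh(k·5) = 0
    ⇒ B = −A tanh(k·5) = − 6 tanh(2·5).
Therefore the extremal is
    y(x) = 6 cosh(2 x) − 6 tanh(2·5) sinh(2 x).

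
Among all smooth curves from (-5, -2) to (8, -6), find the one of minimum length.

Arc-length functional: J[y] = ∫ sqrt(1 + (y')^2) dx.
Lagrangian L = sqrt(1 + (y')^2) has no explicit y dependence, so ∂L/∂y = 0 and the Euler-Lagrange equation gives
    d/dx( y' / sqrt(1 + (y')^2) ) = 0  ⇒  y' / sqrt(1 + (y')^2) = const.
Hence y' is constant, so y(x) is affine.
Fitting the endpoints (-5, -2) and (8, -6):
    slope m = ((-6) − (-2)) / (8 − (-5)) = -4/13,
    intercept c = (-2) − m·(-5) = -46/13.
Extremal: y(x) = (-4/13) x - 46/13.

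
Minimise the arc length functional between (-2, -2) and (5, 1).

Arc-length functional: J[y] = ∫ sqrt(1 + (y')^2) dx.
Lagrangian L = sqrt(1 + (y')^2) has no explicit y dependence, so ∂L/∂y = 0 and the Euler-Lagrange equation gives
    d/dx( y' / sqrt(1 + (y')^2) ) = 0  ⇒  y' / sqrt(1 + (y')^2) = const.
Hence y' is constant, so y(x) is affine.
Fitting the endpoints (-2, -2) and (5, 1):
    slope m = (1 − (-2)) / (5 − (-2)) = 3/7,
    intercept c = (-2) − m·(-2) = -8/7.
Extremal: y(x) = (3/7) x - 8/7.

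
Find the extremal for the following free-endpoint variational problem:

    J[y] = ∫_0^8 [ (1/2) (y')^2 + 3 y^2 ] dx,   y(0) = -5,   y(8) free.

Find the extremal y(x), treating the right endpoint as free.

The Lagrangian L = (1/2) (y')^2 + 3 y^2 gives
    ∂L/∂y = 6 y,   ∂L/∂y' = y'.
Euler-Lagrange: y'' − 6 y = 0.
With k = sqrt(6), the general solution is
    y(x) = A cosh(sqrt(6) x) + B sinh(sqrt(6) x).
Fixed left endpoint y(0) = -5 ⇒ A = -5.
The right endpoint x = 8 is free, so the natural (transversality) condition is ∂L/∂y' |_{x=8} = 0, i.e. y'(8) = 0.
Compute y'(x) = A k sinh(k x) + B k cosh(k x), so
    y'(8) = A k sinh(k·8) + B k cosh(k·8) = 0
    ⇒ B = −A tanh(k·8) = 5 tanh(sqrt(6)·8).
Therefore the extremal is
    y(x) = −5 cosh(sqrt(6) x) + 5 tanh(sqrt(6)·8) sinh(sqrt(6) x).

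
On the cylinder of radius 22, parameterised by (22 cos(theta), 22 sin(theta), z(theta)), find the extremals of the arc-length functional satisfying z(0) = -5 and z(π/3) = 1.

Parameterise the cylinder of radius R = 22 as
    r(θ) = (22 cos θ, 22 sin θ, z(θ)).
The arc-length element is
    ds = sqrt(484 + (dz/dθ)^2) dθ,
so the Lagrangian is L = sqrt(484 + z'^2).
L depends on z' only, not on z or θ, so ∂L/∂z = 0 and
    ∂L/∂z' = z' / sqrt(484 + z'^2).
The Euler-Lagrange equation gives
    d/dθ( z' / sqrt(484 + z'^2) ) = 0,
so z' is constant. Integrating once:
    z(θ) = a θ + b,
a helix on the cylinder (a straight line when the cylinder is unrolled). The constants a, b are determined by the endpoint conditions.
With endpoint conditions z(0) = -5 and z(π/3) = 1: from z(0) = b we get b = -5, and a·π/3 + -5 = 1 gives a = 18/π, so
    z(θ) = (18/π) θ − 5.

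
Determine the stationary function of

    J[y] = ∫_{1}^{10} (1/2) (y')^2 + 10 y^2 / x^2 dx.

The Lagrangian is L = (1/2) (y')^2 + 10 y^2 / x^2.
Compute ∂L/∂y = 20y/x^2, ∂L/∂y' = y'.
The Euler-Lagrange equation d/dx(∂L/∂y') − ∂L/∂y = 0 reduces to
    y'' − 20/x^2 · y = 0  (x > 0).
Its general solution is
    y(x) = A x^5 + B x^(-4),
with A, B fixed by the endpoint conditions.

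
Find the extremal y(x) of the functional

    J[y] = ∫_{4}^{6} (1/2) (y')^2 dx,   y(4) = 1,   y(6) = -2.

The Lagrangian is L = (1/2) (y')^2.
Compute ∂L/∂y = 0, ∂L/∂y' = y'.
The Euler-Lagrange equation d/dx(∂L/∂y') − ∂L/∂y = 0 reduces to
    y'' = 0.
Its general solution is
    y(x) = A x + B,
with A, B fixed by the endpoint conditions.
Applying the endpoint conditions y(4) = 1 and y(6) = -2: solve A·4 + B = 1 and A·6 + B = -2. Subtracting gives A(6 − 4) = -2 − 1, so A = -3/2, and B = 1 − A·4 = 7. Therefore
    y(x) = (-3/2) x + 7.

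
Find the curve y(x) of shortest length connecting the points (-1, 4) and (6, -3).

Arc-length functional: J[y] = ∫ sqrt(1 + (y')^2) dx.
Lagrangian L = sqrt(1 + (y')^2) has no explicit y dependence, so ∂L/∂y = 0 and the Euler-Lagrange equation gives
    d/dx( y' / sqrt(1 + (y')^2) ) = 0  ⇒  y' / sqrt(1 + (y')^2) = const.
Hence y' is constant, so y(x) is affine.
Fitting the endpoints (-1, 4) and (6, -3):
    slope m = ((-3) − 4) / (6 − (-1)) = -1,
    intercept c = 4 − m·(-1) = 3.
Extremal: y(x) = -x + 3.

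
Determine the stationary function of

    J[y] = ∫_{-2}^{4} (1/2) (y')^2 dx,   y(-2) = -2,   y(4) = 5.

The Lagrangian is L = (1/2) (y')^2.
Compute ∂L/∂y = 0, ∂L/∂y' = y'.
The Euler-Lagrange equation d/dx(∂L/∂y') − ∂L/∂y = 0 reduces to
    y'' = 0.
Its general solution is
    y(x) = A x + B,
with A, B fixed by the endpoint conditions.
Applying the endpoint conditions y(-2) = -2 and y(4) = 5: solve A·-2 + B = -2 and A·4 + B = 5. Subtracting gives A(4 − -2) = 5 − -2, so A = 7/6, and B = -2 − A·-2 = 1/3. Therefore
    y(x) = (7/6) x + 1/3.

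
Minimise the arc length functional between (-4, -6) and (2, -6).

Arc-length functional: J[y] = ∫ sqrt(1 + (y')^2) dx.
Lagrangian L = sqrt(1 + (y')^2) has no explicit y dependence, so ∂L/∂y = 0 and the Euler-Lagrange equation gives
    d/dx( y' / sqrt(1 + (y')^2) ) = 0  ⇒  y' / sqrt(1 + (y')^2) = const.
Hence y' is constant, so y(x) is affine.
Fitting the endpoints (-4, -6) and (2, -6):
    slope m = ((-6) − (-6)) / (2 − (-4)) = 0,
    intercept c = (-6) − m·(-4) = -6.
Extremal: y(x) = -6.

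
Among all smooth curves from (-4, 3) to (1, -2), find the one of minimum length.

Arc-length functional: J[y] = ∫ sqrt(1 + (y')^2) dx.
Lagrangian L = sqrt(1 + (y')^2) has no explicit y dependence, so ∂L/∂y = 0 and the Euler-Lagrange equation gives
    d/dx( y' / sqrt(1 + (y')^2) ) = 0  ⇒  y' / sqrt(1 + (y')^2) = const.
Hence y' is constant, so y(x) is affine.
Fitting the endpoints (-4, 3) and (1, -2):
    slope m = ((-2) − 3) / (1 − (-4)) = -1,
    intercept c = 3 − m·(-4) = -1.
Extremal: y(x) = -x - 1.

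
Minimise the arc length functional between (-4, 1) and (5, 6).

Arc-length functional: J[y] = ∫ sqrt(1 + (y')^2) dx.
Lagrangian L = sqrt(1 + (y')^2) has no explicit y dependence, so ∂L/∂y = 0 and the Euler-Lagrange equation gives
    d/dx( y' / sqrt(1 + (y')^2) ) = 0  ⇒  y' / sqrt(1 + (y')^2) = const.
Hence y' is constant, so y(x) is affine.
Fitting the endpoints (-4, 1) and (5, 6):
    slope m = (6 − 1) / (5 − (-4)) = 5/9,
    intercept c = 1 − m·(-4) = 29/9.
Extremal: y(x) = (5/9) x + 29/9.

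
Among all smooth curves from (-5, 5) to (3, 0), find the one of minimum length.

Arc-length functional: J[y] = ∫ sqrt(1 + (y')^2) dx.
Lagrangian L = sqrt(1 + (y')^2) has no explicit y dependence, so ∂L/∂y = 0 and the Euler-Lagrange equation gives
    d/dx( y' / sqrt(1 + (y')^2) ) = 0  ⇒  y' / sqrt(1 + (y')^2) = const.
Hence y' is constant, so y(x) is affine.
Fitting the endpoints (-5, 5) and (3, 0):
    slope m = (0 − 5) / (3 − (-5)) = -5/8,
    intercept c = 5 − m·(-5) = 15/8.
Extremal: y(x) = (-5/8) x + 15/8.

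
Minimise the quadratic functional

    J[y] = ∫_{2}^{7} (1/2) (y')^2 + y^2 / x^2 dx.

The Lagrangian is L = (1/2) (y')^2 + y^2 / x^2.
Compute ∂L/∂y = 2y/x^2, ∂L/∂y' = y'.
The Euler-Lagrange equation d/dx(∂L/∂y') − ∂L/∂y = 0 reduces to
    y'' − 2/x^2 · y = 0  (x > 0).
Its general solution is
    y(x) = A x^2 + B / x,
with A, B fixed by the endpoint conditions.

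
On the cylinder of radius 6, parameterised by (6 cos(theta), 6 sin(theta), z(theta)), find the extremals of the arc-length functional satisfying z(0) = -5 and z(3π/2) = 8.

Parameterise the cylinder of radius R = 6 as
    r(θ) = (6 cos θ, 6 sin θ, z(θ)).
The arc-length element is
    ds = sqrt(36 + (dz/dθ)^2) dθ,
so the Lagrangian is L = sqrt(36 + z'^2).
L depends on z' only, not on z or θ, so ∂L/∂z = 0 and
    ∂L/∂z' = z' / sqrt(36 + z'^2).
The Euler-Lagrange equation gives
    d/dθ( z' / sqrt(36 + z'^2) ) = 0,
so z' is constant. Integrating once:
    z(θ) = a θ + b,
a helix on the cylinder (a straight line when the cylinder is unrolled). The constants a, b are determined by the endpoint conditions.
With endpoint conditions z(0) = -5 and z(3π/2) = 8: from z(0) = b we get b = -5, and a·3π/2 + -5 = 8 gives a = 26/(3π), so
    z(θ) = (26/(3π)) θ − 5.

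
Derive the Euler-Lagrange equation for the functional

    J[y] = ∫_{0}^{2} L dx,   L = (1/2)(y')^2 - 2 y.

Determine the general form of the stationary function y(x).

The Lagrangian is L = (1/2)(y')^2 - 2 y.
∂L/∂y = -2.
∂L/∂y' = y'.
The Euler-Lagrange equation d/dx(∂L/∂y') − ∂L/∂y = 0 becomes:
    y'' + 2 = 0
General solution: y(x) = -x^2 + A x + B, where A and B are arbitrary constants fixed by the endpoint conditions.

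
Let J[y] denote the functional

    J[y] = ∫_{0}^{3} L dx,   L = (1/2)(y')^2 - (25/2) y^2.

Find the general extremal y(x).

The Lagrangian is L = (1/2)(y')^2 - (25/2) y^2.
∂L/∂y = -25y.
∂L/∂y' = y'.
The Euler-Lagrange equation d/dx(∂L/∂y') − ∂L/∂y = 0 becomes:
    y'' + 25 y = 0
General solution: y(x) = A sin(5x) + B cos(5x), where A and B are arbitrary constants fixed by the endpoint conditions.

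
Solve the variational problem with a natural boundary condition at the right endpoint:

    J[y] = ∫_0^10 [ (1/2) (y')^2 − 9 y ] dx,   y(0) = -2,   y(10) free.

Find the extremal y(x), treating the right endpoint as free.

The Lagrangian L = (1/2) (y')^2 − 9 y gives
    ∂L/∂y = −9,   ∂L/∂y' = y'.
Euler-Lagrange: d/dx(y') − (−9) = 0, i.e. y'' + 9 = 0, so
    y(x) = −(9/2) x^2 + C1 x + C2.
Fixed left endpoint y(0) = -2 ⇒ C2 = -2.
The right endpoint x = 10 is free, so the natural (transversality) condition is ∂L/∂y' |_{x=10} = 0, i.e. y'(10) = 0.
Compute y'(x) = −9 x + C1, so y'(10) = −90 + C1 = 0 ⇒ C1 = 90.
Therefore the extremal is
    y(x) = −(9/2) x^2 + 90 x − 2.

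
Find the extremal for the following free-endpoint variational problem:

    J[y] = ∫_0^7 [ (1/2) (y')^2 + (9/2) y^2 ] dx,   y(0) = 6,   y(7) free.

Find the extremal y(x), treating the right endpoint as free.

The Lagrangian L = (1/2) (y')^2 + (9/2) y^2 gives
    ∂L/∂y = 9 y,   ∂L/∂y' = y'.
Euler-Lagrange: y'' − 9 y = 0.
With k = 3, the general solution is
    y(x) = A cosh(3 x) + B sinh(3 x).
Fixed left endpoint y(0) = 6 ⇒ A = 6.
The right endpoint x = 7 is free, so the natural (transversality) condition is ∂L/∂y' |_{x=7} = 0, i.e. y'(7) = 0.
Compute y'(x) = A k sinh(k x) + B k cosh(k x), so
    y'(7) = A k sinh(k·7) + B k cosh(k·7) = 0
    ⇒ B = −A tanh(k·7) = − 6 tanh(3·7).
Therefore the extremal is
    y(x) = 6 cosh(3 x) − 6 tanh(3·7) sinh(3 x).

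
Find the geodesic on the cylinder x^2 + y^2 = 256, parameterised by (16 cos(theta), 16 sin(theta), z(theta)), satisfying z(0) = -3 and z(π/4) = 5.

Parameterise the cylinder of radius R = 16 as
    r(θ) = (16 cos θ, 16 sin θ, z(θ)).
The arc-length element is
    ds = sqrt(256 + (dz/dθ)^2) dθ,
so the Lagrangian is L = sqrt(256 + z'^2).
L depends on z' only, not on z or θ, so ∂L/∂z = 0 and
    ∂L/∂z' = z' / sqrt(256 + z'^2).
The Euler-Lagrange equation gives
    d/dθ( z' / sqrt(256 + z'^2) ) = 0,
so z' is constant. Integrating once:
    z(θ) = a θ + b,
a helix on the cylinder (a straight line when the cylinder is unrolled). The constants a, b are determined by the endpoint conditions.
With endpoint conditions z(0) = -3 and z(π/4) = 5: from z(0) = b we get b = -3, and a·π/4 + -3 = 5 gives a = 32/π, so
    z(θ) = (32/π) θ − 3.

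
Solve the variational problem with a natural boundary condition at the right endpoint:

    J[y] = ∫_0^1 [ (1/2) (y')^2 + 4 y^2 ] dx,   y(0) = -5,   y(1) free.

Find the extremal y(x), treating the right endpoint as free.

The Lagrangian L = (1/2) (y')^2 + 4 y^2 gives
    ∂L/∂y = 8 y,   ∂L/∂y' = y'.
Euler-Lagrange: y'' − 8 y = 0.
With k = sqrt(8), the general solution is
    y(x) = A cosh(sqrt(8) x) + B sinh(sqrt(8) x).
Fixed left endpoint y(0) = -5 ⇒ A = -5.
The right endpoint x = 1 is free, so the natural (transversality) condition is ∂L/∂y' |_{x=1} = 0, i.e. y'(1) = 0.
Compute y'(x) = A k sinh(k x) + B k cosh(k x), so
    y'(1) = A k sinh(k·1) + B k cosh(k·1) = 0
    ⇒ B = −A tanh(k·1) = 5 tanh(sqrt(8)·1).
Therefore the extremal is
    y(x) = −5 cosh(sqrt(8) x) + 5 tanh(sqrt(8)·1) sinh(sqrt(8) x).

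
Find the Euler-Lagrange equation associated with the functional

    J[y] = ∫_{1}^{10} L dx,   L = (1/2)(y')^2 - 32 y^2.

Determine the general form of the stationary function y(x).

The Lagrangian is L = (1/2)(y')^2 - 32 y^2.
∂L/∂y = -64y.
∂L/∂y' = y'.
The Euler-Lagrange equation d/dx(∂L/∂y') − ∂L/∂y = 0 becomes:
    y'' + 64 y = 0
General solution: y(x) = A sin(8x) + B cos(8x), where A and B are arbitrary constants fixed by the endpoint conditions.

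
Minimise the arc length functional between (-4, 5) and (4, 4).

Arc-length functional: J[y] = ∫ sqrt(1 + (y')^2) dx.
Lagrangian L = sqrt(1 + (y')^2) has no explicit y dependence, so ∂L/∂y = 0 and the Euler-Lagrange equation gives
    d/dx( y' / sqrt(1 + (y')^2) ) = 0  ⇒  y' / sqrt(1 + (y')^2) = const.
Hence y' is constant, so y(x) is affine.
Fitting the endpoints (-4, 5) and (4, 4):
    slope m = (4 − 5) / (4 − (-4)) = -1/8,
    intercept c = 5 − m·(-4) = 9/2.
Extremal: y(x) = (-1/8) x + 9/2.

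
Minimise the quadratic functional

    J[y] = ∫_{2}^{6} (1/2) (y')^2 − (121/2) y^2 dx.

The Lagrangian is L = (1/2) (y')^2 − (121/2) y^2.
Compute ∂L/∂y = -121y, ∂L/∂y' = y'.
The Euler-Lagrange equation d/dx(∂L/∂y') − ∂L/∂y = 0 reduces to
    y'' + 121 y = 0.
Its general solution is
    y(x) = A sin(11x) + B cos(11x),
with A, B fixed by the endpoint conditions.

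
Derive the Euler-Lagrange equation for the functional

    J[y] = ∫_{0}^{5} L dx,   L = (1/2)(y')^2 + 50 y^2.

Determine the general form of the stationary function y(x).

The Lagrangian is L = (1/2)(y')^2 + 50 y^2.
∂L/∂y = 100y.
∂L/∂y' = y'.
The Euler-Lagrange equation d/dx(∂L/∂y') − ∂L/∂y = 0 becomes:
    y'' - 100 y = 0
General solution: y(x) = A e^(10x) + B e^(-10x), where A and B are arbitrary constants fixed by the endpoint conditions.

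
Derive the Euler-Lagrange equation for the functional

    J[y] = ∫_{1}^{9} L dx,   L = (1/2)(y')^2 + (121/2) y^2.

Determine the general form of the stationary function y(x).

The Lagrangian is L = (1/2)(y')^2 + (121/2) y^2.
∂L/∂y = 121y.
∂L/∂y' = y'.
The Euler-Lagrange equation d/dx(∂L/∂y') − ∂L/∂y = 0 becomes:
    y'' - 121 y = 0
General solution: y(x) = A e^(11x) + B e^(-11x), where A and B are arbitrary constants fixed by the endpoint conditions.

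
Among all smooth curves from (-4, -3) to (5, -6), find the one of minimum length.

Arc-length functional: J[y] = ∫ sqrt(1 + (y')^2) dx.
Lagrangian L = sqrt(1 + (y')^2) has no explicit y dependence, so ∂L/∂y = 0 and the Euler-Lagrange equation gives
    d/dx( y' / sqrt(1 + (y')^2) ) = 0  ⇒  y' / sqrt(1 + (y')^2) = const.
Hence y' is constant, so y(x) is affine.
Fitting the endpoints (-4, -3) and (5, -6):
    slope m = ((-6) − (-3)) / (5 − (-4)) = -1/3,
    intercept c = (-3) − m·(-4) = -13/3.
Extremal: y(x) = (-1/3) x - 13/3.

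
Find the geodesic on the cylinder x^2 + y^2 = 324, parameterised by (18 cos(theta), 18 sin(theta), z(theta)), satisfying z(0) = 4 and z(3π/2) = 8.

Parameterise the cylinder of radius R = 18 as
    r(θ) = (18 cos θ, 18 sin θ, z(θ)).
The arc-length element is
    ds = sqrt(324 + (dz/dθ)^2) dθ,
so the Lagrangian is L = sqrt(324 + z'^2).
L depends on z' only, not on z or θ, so ∂L/∂z = 0 and
    ∂L/∂z' = z' / sqrt(324 + z'^2).
The Euler-Lagrange equation gives
    d/dθ( z' / sqrt(324 + z'^2) ) = 0,
so z' is constant. Integrating once:
    z(θ) = a θ + b,
a helix on the cylinder (a straight line when the cylinder is unrolled). The constants a, b are determined by the endpoint conditions.
With endpoint conditions z(0) = 4 and z(3π/2) = 8: from z(0) = b we get b = 4, and a·3π/2 + 4 = 8 gives a = 8/(3π), so
    z(θ) = (8/(3π)) θ + 4.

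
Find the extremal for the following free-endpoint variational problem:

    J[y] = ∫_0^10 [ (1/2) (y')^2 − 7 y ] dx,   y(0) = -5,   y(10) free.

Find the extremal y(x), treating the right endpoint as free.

The Lagrangian L = (1/2) (y')^2 − 7 y gives
    ∂L/∂y = −7,   ∂L/∂y' = y'.
Euler-Lagrange: d/dx(y') − (−7) = 0, i.e. y'' + 7 = 0, so
    y(x) = −(7/2) x^2 + C1 x + C2.
Fixed left endpoint y(0) = -5 ⇒ C2 = -5.
The right endpoint x = 10 is free, so the natural (transversality) condition is ∂L/∂y' |_{x=10} = 0, i.e. y'(10) = 0.
Compute y'(x) = −7 x + C1, so y'(10) = −70 + C1 = 0 ⇒ C1 = 70.
Therefore the extremal is
    y(x) = −(7/2) x^2 + 70 x − 5.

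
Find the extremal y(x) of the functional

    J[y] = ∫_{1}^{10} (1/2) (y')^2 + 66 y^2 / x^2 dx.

The Lagrangian is L = (1/2) (y')^2 + 66 y^2 / x^2.
Compute ∂L/∂y = 132y/x^2, ∂L/∂y' = y'.
The Euler-Lagrange equation d/dx(∂L/∂y') − ∂L/∂y = 0 reduces to
    y'' − 132/x^2 · y = 0  (x > 0).
Its general solution is
    y(x) = A x^12 + B x^(-11),
with A, B fixed by the endpoint conditions.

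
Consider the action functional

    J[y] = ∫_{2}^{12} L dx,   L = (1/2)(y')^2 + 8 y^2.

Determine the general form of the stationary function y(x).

The Lagrangian is L = (1/2)(y')^2 + 8 y^2.
∂L/∂y = 16y.
∂L/∂y' = y'.
The Euler-Lagrange equation d/dx(∂L/∂y') − ∂L/∂y = 0 becomes:
    y'' - 16 y = 0
General solution: y(x) = A e^(4x) + B e^(-4x), where A and B are arbitrary constants fixed by the endpoint conditions.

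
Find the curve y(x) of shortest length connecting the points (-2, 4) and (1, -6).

Arc-length functional: J[y] = ∫ sqrt(1 + (y')^2) dx.
Lagrangian L = sqrt(1 + (y')^2) has no explicit y dependence, so ∂L/∂y = 0 and the Euler-Lagrange equation gives
    d/dx( y' / sqrt(1 + (y')^2) ) = 0  ⇒  y' / sqrt(1 + (y')^2) = const.
Hence y' is constant, so y(x) is affine.
Fitting the endpoints (-2, 4) and (1, -6):
    slope m = ((-6) − 4) / (1 − (-2)) = -10/3,
    intercept c = 4 − m·(-2) = -8/3.
Extremal: y(x) = (-10/3) x - 8/3.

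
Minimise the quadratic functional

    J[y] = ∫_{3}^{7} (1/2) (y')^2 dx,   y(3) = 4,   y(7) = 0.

The Lagrangian is L = (1/2) (y')^2.
Compute ∂L/∂y = 0, ∂L/∂y' = y'.
The Euler-Lagrange equation d/dx(∂L/∂y') − ∂L/∂y = 0 reduces to
    y'' = 0.
Its general solution is
    y(x) = A x + B,
with A, B fixed by the endpoint conditions.
Applying the endpoint conditions y(3) = 4 and y(7) = 0: solve A·3 + B = 4 and A·7 + B = 0. Subtracting gives A(7 − 3) = 0 − 4, so A = -1, and B = 4 − A·3 = 7. Therefore
    y(x) = -x + 7.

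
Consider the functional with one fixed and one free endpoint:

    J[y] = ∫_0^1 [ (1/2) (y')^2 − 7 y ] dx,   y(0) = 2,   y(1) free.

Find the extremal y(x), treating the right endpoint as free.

The Lagrangian L = (1/2) (y')^2 − 7 y gives
    ∂L/∂y = −7,   ∂L/∂y' = y'.
Euler-Lagrange: d/dx(y') − (−7) = 0, i.e. y'' + 7 = 0, so
    y(x) = −(7/2) x^2 + C1 x + C2.
Fixed left endpoint y(0) = 2 ⇒ C2 = 2.
The right endpoint x = 1 is free, so the natural (transversality) condition is ∂L/∂y' |_{x=1} = 0, i.e. y'(1) = 0.
Compute y'(x) = −7 x + C1, so y'(1) = −7 + C1 = 0 ⇒ C1 = 7.
Therefore the extremal is
    y(x) = −(7/2) x^2 + 7 x + 2.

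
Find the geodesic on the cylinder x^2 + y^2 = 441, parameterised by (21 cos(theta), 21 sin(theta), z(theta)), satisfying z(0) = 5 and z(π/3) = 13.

Parameterise the cylinder of radius R = 21 as
    r(θ) = (21 cos θ, 21 sin θ, z(θ)).
The arc-length element is
    ds = sqrt(441 + (dz/dθ)^2) dθ,
so the Lagrangian is L = sqrt(441 + z'^2).
L depends on z' only, not on z or θ, so ∂L/∂z = 0 and
    ∂L/∂z' = z' / sqrt(441 + z'^2).
The Euler-Lagrange equation gives
    d/dθ( z' / sqrt(441 + z'^2) ) = 0,
so z' is constant. Integrating once:
    z(θ) = a θ + b,
a helix on the cylinder (a straight line when the cylinder is unrolled). The constants a, b are determined by the endpoint conditions.
With endpoint conditions z(0) = 5 and z(π/3) = 13: from z(0) = b we get b = 5, and a·π/3 + 5 = 13 gives a = 24/π, so
    z(θ) = (24/π) θ + 5.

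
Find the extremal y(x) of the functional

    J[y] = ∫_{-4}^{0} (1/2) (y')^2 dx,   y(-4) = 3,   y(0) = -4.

The Lagrangian is L = (1/2) (y')^2.
Compute ∂L/∂y = 0, ∂L/∂y' = y'.
The Euler-Lagrange equation d/dx(∂L/∂y') − ∂L/∂y = 0 reduces to
    y'' = 0.
Its general solution is
    y(x) = A x + B,
with A, B fixed by the endpoint conditions.
Applying the endpoint conditions y(-4) = 3 and y(0) = -4: solve A·-4 + B = 3 and A·0 + B = -4. Subtracting gives A(0 − -4) = -4 − 3, so A = -7/4, and B = 3 − A·-4 = -4. Therefore
    y(x) = (-7/4) x - 4.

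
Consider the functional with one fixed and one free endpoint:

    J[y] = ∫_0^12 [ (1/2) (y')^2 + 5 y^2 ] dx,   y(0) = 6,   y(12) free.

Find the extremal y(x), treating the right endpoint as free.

The Lagrangian L = (1/2) (y')^2 + 5 y^2 gives
    ∂L/∂y = 10 y,   ∂L/∂y' = y'.
Euler-Lagrange: y'' − 10 y = 0.
With k = sqrt(10), the general solution is
    y(x) = A cosh(sqrt(10) x) + B sinh(sqrt(10) x).
Fixed left endpoint y(0) = 6 ⇒ A = 6.
The right endpoint x = 12 is free, so the natural (transversality) condition is ∂L/∂y' |_{x=12} = 0, i.e. y'(12) = 0.
Compute y'(x) = A k sinh(k x) + B k cosh(k x), so
    y'(12) = A k sinh(k·12) + B k cosh(k·12) = 0
    ⇒ B = −A tanh(k·12) = − 6 tanh(sqrt(10)·12).
Therefore the extremal is
    y(x) = 6 cosh(sqrt(10) x) − 6 tanh(sqrt(10)·12) sinh(sqrt(10) x).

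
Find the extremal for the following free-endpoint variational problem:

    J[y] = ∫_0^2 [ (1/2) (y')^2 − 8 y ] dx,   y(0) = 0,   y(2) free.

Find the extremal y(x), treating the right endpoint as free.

The Lagrangian L = (1/2) (y')^2 − 8 y gives
    ∂L/∂y = −8,   ∂L/∂y' = y'.
Euler-Lagrange: d/dx(y') − (−8) = 0, i.e. y'' + 8 = 0, so
    y(x) = −(8/2) x^2 + C1 x + C2.
Fixed left endpoint y(0) = 0 ⇒ C2 = 0.
The right endpoint x = 2 is free, so the natural (transversality) condition is ∂L/∂y' |_{x=2} = 0, i.e. y'(2) = 0.
Compute y'(x) = −8 x + C1, so y'(2) = −16 + C1 = 0 ⇒ C1 = 16.
Therefore the extremal is
    y(x) = −4 x^2 + 16 x.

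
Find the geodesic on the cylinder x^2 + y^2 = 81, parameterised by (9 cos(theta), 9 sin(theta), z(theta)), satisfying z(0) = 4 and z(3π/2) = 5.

Parameterise the cylinder of radius R = 9 as
    r(θ) = (9 cos θ, 9 sin θ, z(θ)).
The arc-length element is
    ds = sqrt(81 + (dz/dθ)^2) dθ,
so the Lagrangian is L = sqrt(81 + z'^2).
L depends on z' only, not on z or θ, so ∂L/∂z = 0 and
    ∂L/∂z' = z' / sqrt(81 + z'^2).
The Euler-Lagrange equation gives
    d/dθ( z' / sqrt(81 + z'^2) ) = 0,
so z' is constant. Integrating once:
    z(θ) = a θ + b,
a helix on the cylinder (a straight line when the cylinder is unrolled). The constants a, b are determined by the endpoint conditions.
With endpoint conditions z(0) = 4 and z(3π/2) = 5: from z(0) = b we get b = 4, and a·3π/2 + 4 = 5 gives a = 2/(3π), so
    z(θ) = (2/(3π)) θ + 4.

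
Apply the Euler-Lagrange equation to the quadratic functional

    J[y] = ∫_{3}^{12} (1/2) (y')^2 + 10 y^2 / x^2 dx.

The Lagrangian is L = (1/2) (y')^2 + 10 y^2 / x^2.
Compute ∂L/∂y = 20y/x^2, ∂L/∂y' = y'.
The Euler-Lagrange equation d/dx(∂L/∂y') − ∂L/∂y = 0 reduces to
    y'' − 20/x^2 · y = 0  (x > 0).
Its general solution is
    y(x) = A x^5 + B x^(-4),
with A, B fixed by the endpoint conditions.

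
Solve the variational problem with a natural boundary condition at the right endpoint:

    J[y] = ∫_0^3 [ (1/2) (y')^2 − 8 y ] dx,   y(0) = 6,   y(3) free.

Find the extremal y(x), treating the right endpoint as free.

The Lagrangian L = (1/2) (y')^2 − 8 y gives
    ∂L/∂y = −8,   ∂L/∂y' = y'.
Euler-Lagrange: d/dx(y') − (−8) = 0, i.e. y'' + 8 = 0, so
    y(x) = −(8/2) x^2 + C1 x + C2.
Fixed left endpoint y(0) = 6 ⇒ C2 = 6.
The right endpoint x = 3 is free, so the natural (transversality) condition is ∂L/∂y' |_{x=3} = 0, i.e. y'(3) = 0.
Compute y'(x) = −8 x + C1, so y'(3) = −24 + C1 = 0 ⇒ C1 = 24.
Therefore the extremal is
    y(x) = −4 x^2 + 24 x + 6.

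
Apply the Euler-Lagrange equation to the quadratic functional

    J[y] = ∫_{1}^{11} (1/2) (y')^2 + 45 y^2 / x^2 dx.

The Lagrangian is L = (1/2) (y')^2 + 45 y^2 / x^2.
Compute ∂L/∂y = 90y/x^2, ∂L/∂y' = y'.
The Euler-Lagrange equation d/dx(∂L/∂y') − ∂L/∂y = 0 reduces to
    y'' − 90/x^2 · y = 0  (x > 0).
Its general solution is
    y(x) = A x^10 + B x^(-9),
with A, B fixed by the endpoint conditions.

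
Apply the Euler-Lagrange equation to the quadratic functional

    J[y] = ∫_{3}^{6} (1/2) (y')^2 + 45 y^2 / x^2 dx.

The Lagrangian is L = (1/2) (y')^2 + 45 y^2 / x^2.
Compute ∂L/∂y = 90y/x^2, ∂L/∂y' = y'.
The Euler-Lagrange equation d/dx(∂L/∂y') − ∂L/∂y = 0 reduces to
    y'' − 90/x^2 · y = 0  (x > 0).
Its general solution is
    y(x) = A x^10 + B x^(-9),
with A, B fixed by the endpoint conditions.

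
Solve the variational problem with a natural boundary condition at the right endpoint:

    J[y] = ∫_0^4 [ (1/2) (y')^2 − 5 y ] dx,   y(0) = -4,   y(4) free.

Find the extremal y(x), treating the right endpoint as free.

The Lagrangian L = (1/2) (y')^2 − 5 y gives
    ∂L/∂y = −5,   ∂L/∂y' = y'.
Euler-Lagrange: d/dx(y') − (−5) = 0, i.e. y'' + 5 = 0, so
    y(x) = −(5/2) x^2 + C1 x + C2.
Fixed left endpoint y(0) = -4 ⇒ C2 = -4.
The right endpoint x = 4 is free, so the natural (transversality) condition is ∂L/∂y' |_{x=4} = 0, i.e. y'(4) = 0.
Compute y'(x) = −5 x + C1, so y'(4) = −20 + C1 = 0 ⇒ C1 = 20.
Therefore the extremal is
    y(x) = −(5/2) x^2 + 20 x − 4.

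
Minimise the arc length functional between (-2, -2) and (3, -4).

Arc-length functional: J[y] = ∫ sqrt(1 + (y')^2) dx.
Lagrangian L = sqrt(1 + (y')^2) has no explicit y dependence, so ∂L/∂y = 0 and the Euler-Lagrange equation gives
    d/dx( y' / sqrt(1 + (y')^2) ) = 0  ⇒  y' / sqrt(1 + (y')^2) = const.
Hence y' is constant, so y(x) is affine.
Fitting the endpoints (-2, -2) and (3, -4):
    slope m = ((-4) − (-2)) / (3 − (-2)) = -2/5,
    intercept c = (-2) − m·(-2) = -14/5.
Extremal: y(x) = (-2/5) x - 14/5.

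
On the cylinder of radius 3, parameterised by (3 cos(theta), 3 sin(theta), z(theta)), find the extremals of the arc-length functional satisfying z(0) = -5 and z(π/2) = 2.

Parameterise the cylinder of radius R = 3 as
    r(θ) = (3 cos θ, 3 sin θ, z(θ)).
The arc-length element is
    ds = sqrt(9 + (dz/dθ)^2) dθ,
so the Lagrangian is L = sqrt(9 + z'^2).
L depends on z' only, not on z or θ, so ∂L/∂z = 0 and
    ∂L/∂z' = z' / sqrt(9 + z'^2).
The Euler-Lagrange equation gives
    d/dθ( z' / sqrt(9 + z'^2) ) = 0,
so z' is constant. Integrating once:
    z(θ) = a θ + b,
a helix on the cylinder (a straight line when the cylinder is unrolled). The constants a, b are determined by the endpoint conditions.
With endpoint conditions z(0) = -5 and z(π/2) = 2: from z(0) = b we get b = -5, and a·π/2 + -5 = 2 gives a = 14/π, so
    z(θ) = (14/π) θ − 5.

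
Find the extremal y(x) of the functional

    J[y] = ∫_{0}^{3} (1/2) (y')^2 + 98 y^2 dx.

The Lagrangian is L = (1/2) (y')^2 + 98 y^2.
Compute ∂L/∂y = 196y, ∂L/∂y' = y'.
The Euler-Lagrange equation d/dx(∂L/∂y') − ∂L/∂y = 0 reduces to
    y'' − 196 y = 0.
Its general solution is
    y(x) = A e^(14x) + B e^(−14x),
with A, B fixed by the endpoint conditions.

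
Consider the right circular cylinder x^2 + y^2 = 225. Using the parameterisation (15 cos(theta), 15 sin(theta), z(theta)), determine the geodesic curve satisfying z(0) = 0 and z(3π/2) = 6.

Parameterise the cylinder of radius R = 15 as
    r(θ) = (15 cos θ, 15 sin θ, z(θ)).
The arc-length element is
    ds = sqrt(225 + (dz/dθ)^2) dθ,
so the Lagrangian is L = sqrt(225 + z'^2).
L depends on z' only, not on z or θ, so ∂L/∂z = 0 and
    ∂L/∂z' = z' / sqrt(225 + z'^2).
The Euler-Lagrange equation gives
    d/dθ( z' / sqrt(225 + z'^2) ) = 0,
so z' is constant. Integrating once:
    z(θ) = a θ + b,
a helix on the cylinder (a straight line when the cylinder is unrolled). The constants a, b are determined by the endpoint conditions.
With endpoint conditions z(0) = 0 and z(3π/2) = 6: from z(0) = b we get b = 0, and a·3π/2 + 0 = 6 gives a = 4/π, so
    z(θ) = (4/π) θ.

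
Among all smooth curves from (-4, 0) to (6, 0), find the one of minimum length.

Arc-length functional: J[y] = ∫ sqrt(1 + (y')^2) dx.
Lagrangian L = sqrt(1 + (y')^2) has no explicit y dependence, so ∂L/∂y = 0 and the Euler-Lagrange equation gives
    d/dx( y' / sqrt(1 + (y')^2) ) = 0  ⇒  y' / sqrt(1 + (y')^2) = const.
Hence y' is constant, so y(x) is affine.
Fitting the endpoints (-4, 0) and (6, 0):
    slope m = (0 − 0) / (6 − (-4)) = 0,
    intercept c = 0 − m·(-4) = 0.
Extremal: y(x) = 0.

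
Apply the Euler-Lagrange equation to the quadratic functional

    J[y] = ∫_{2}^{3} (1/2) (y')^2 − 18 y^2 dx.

The Lagrangian is L = (1/2) (y')^2 − 18 y^2.
Compute ∂L/∂y = -36y, ∂L/∂y' = y'.
The Euler-Lagrange equation d/dx(∂L/∂y') − ∂L/∂y = 0 reduces to
    y'' + 36 y = 0.
Its general solution is
    y(x) = A sin(6x) + B cos(6x),
with A, B fixed by the endpoint conditions.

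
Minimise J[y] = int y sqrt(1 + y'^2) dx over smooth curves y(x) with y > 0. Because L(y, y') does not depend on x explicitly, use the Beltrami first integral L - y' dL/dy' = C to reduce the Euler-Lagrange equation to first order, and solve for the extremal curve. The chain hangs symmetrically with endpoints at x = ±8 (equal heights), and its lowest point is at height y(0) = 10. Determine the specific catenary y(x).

The Lagrangian L(y, y') = y sqrt(1 + y'^2) has no explicit x dependence, so the Beltrami identity applies:
    L − y' ∂L/∂y' = C.
Compute ∂L/∂y' = y · y' / sqrt(1 + y'^2). Then
    L − y' ∂L/∂y'
    = y sqrt(1 + y'^2) − y · y'^2 / sqrt(1 + y'^2)
    = y (1 + y'^2 − y'^2) / sqrt(1 + y'^2)
    = y / sqrt(1 + y'^2) = C.
Squaring gives y^2 = C^2 (1 + y'^2), i.e.
    y'^2 = y^2 / C^2 − 1.
Separating variables,
    dy / sqrt(y^2 − C^2) = dx / C,
and integrating gives arccosh(y / C) = (x − a)/C, so
    y(x) = C cosh((x − a)/C),
the catenary. The constants C and a are fixed by the two endpoint conditions (and, for the hanging-chain problem, the length constraint selects C).
Now fit the given data. The endpoints x = ±8 are symmetric at equal height, so the catenary is even about its minimum: a = 0 and y(x) = C cosh(x/C). The lowest point is y(0) = C cosh(0) = C, and we are told y(0) = 10, so C = 10. Therefore
    y(x) = 10 cosh(x/10),
and at the endpoints
    y(±8) = 10 cosh(8/10).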